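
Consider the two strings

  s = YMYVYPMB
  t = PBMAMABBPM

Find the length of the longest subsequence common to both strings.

3

Let dp[i][j] be the LCS length of the first i characters of s and the first j characters of t. dp[i][j] = dp[i-1][j-1]+1 when the i-th and j-th characters match, else max(dp[i-1][j], dp[i][j-1]).
    ·  P  B  M  A  M  A  B  B  P  M
 ·  0  0  0  0  0  0  0  0  0  0  0
 Y  0  0  0  0  0  0  0  0  0  0  0
 M  0  0  0  1  1  1  1  1  1  1  1
 Y  0  0  0  1  1  1  1  1  1  1  1
 V  0  0  0  1  1  1  1  1  1  1  1
 Y  0  0  0  1  1  1  1  1  1  1  1
 P  0  1  1  1  1  1  1  1  1  2  2
 M  0  1  1  2  2  2  2  2  2  2  3
 B  0  1  2  2  2  2  2  3  3  3  3
dp[8][10] = 3. One LCS (by backtracking along matches): MPM.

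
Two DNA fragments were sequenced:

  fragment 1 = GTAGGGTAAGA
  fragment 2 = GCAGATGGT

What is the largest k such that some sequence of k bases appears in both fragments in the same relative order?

Taking G at fragment 1[1]=fragment 2[1], then A at fragment 1[3]=fragment 2[3], then G at fragment 1[4]=fragment 2[4], then G at fragment 1[5]=fragment 2[7], then G at fragment 1[6]=fragment 2[8], then T at fragment 1[7]=fragment 2[9] gives a common subsequence of length 6, and the DP table's final entry dp[11][9] is also 6, so no common subsequence is longer.

6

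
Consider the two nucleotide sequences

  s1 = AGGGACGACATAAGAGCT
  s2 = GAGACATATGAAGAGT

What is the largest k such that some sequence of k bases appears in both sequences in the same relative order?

Taking A (s1 #1, s2 #2), then G (s1 #4, s2 #3), then A (s1 #5, s2 #4), then C (s1 #6, s2 #5), then A (s1 #8, s2 #6), then A (s1 #10, s2 #8), then T (s1 #11, s2 #9), then A (s1 #12, s2 #11), then A (s1 #13, s2 #12), then G (s1 #14, s2 #13), then A (s1 #15, s2 #14), then G (s1 #16, s2 #15), then T (s1 #18, s2 #16) gives a common subsequence of length 13. The LCS DP gives dp[18][16] = 13, so this is optimal.

13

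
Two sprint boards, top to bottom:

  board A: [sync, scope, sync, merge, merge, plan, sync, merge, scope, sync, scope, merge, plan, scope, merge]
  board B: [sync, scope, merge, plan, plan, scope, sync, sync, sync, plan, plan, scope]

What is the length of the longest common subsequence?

8

Pick sync [1,1], scope [2,2], merge [4,3], plan [6,5], sync [7,8], sync [10,9], plan [13,11], scope [14,12]; all 8 tasks appear in both, in order, and the DP table's final entry dp[15][12] is also 8, so no common subsequence is longer.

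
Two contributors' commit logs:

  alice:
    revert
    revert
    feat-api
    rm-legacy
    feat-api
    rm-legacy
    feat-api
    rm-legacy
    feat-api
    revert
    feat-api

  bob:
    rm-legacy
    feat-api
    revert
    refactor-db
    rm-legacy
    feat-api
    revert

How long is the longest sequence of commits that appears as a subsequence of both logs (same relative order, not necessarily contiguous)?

One common subsequence of length 5: rm-legacy (alice #4, bob #1); then feat-api (alice #5, bob #2); then rm-legacy (alice #8, bob #5); then feat-api (alice #9, bob #6); then revert (alice #10, bob #7). The LCS DP gives dp[11][7] = 5, so this is optimal.

5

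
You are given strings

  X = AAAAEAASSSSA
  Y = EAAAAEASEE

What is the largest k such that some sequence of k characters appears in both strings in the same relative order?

7

Taking A (X #1, Y #2); then A (X #2, Y #3); then A (X #3, Y #4); then A (X #4, Y #5); then E (X #5, Y #6); then A (X #7, Y #7); then S (X #8, Y #8) gives a common subsequence of length 7. dp[12][10] = 7 confirms this is the maximum.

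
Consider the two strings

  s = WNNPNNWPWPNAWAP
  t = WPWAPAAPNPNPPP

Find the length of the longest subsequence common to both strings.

Taking W [1,3] → N [3,9] → P [4,10] → N [6,11] → P [8,12] → P [10,13] → P [15,14] gives a common subsequence of length 7. dp[15][14] = 7 confirms this is the maximum.

7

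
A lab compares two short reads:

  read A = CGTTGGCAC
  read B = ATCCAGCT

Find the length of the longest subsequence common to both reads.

Let dp[i][j] be the LCS length of the first i bases of read A and the first j bases of read B. dp[i][j] = dp[i-1][j-1]+1 when the i-th and j-th bases match, else max(dp[i-1][j], dp[i][j-1]).
    ·  A  T  C  C  A  G  C  T
 ·  0  0  0  0  0  0  0  0  0
 C  0  0  0  1  1  1  1  1  1
 G  0  0  0  1  1  1  2  2  2
 T  0  0  1  1  1  1  2  2  3
 T  0  0  1  1  1  1  2  2  3
 G  0  0  1  1  1  1  2  2  3
 G  0  0  1  1  1  1  2  2  3
 C  0  0  1  2  2  2  2  3  3
 A  0  1  1  2  2  3  3  3  3
 C  0  1  1  2  3  3  3  4  4
dp[9][8] = 4. One LCS (by backtracking along matches): CCAC.

4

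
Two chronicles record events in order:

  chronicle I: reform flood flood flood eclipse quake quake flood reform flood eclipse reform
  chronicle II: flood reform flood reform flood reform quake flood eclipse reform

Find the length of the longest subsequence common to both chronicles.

One common subsequence of length 7: reform (chronicle I #1, chronicle II #2) → flood (chronicle I #2, chronicle II #3) → flood (chronicle I #3, chronicle II #5) → quake (chronicle I #7, chronicle II #7) → flood (chronicle I #10, chronicle II #8) → eclipse (chronicle I #11, chronicle II #9) → reform (chronicle I #12, chronicle II #10). dp[12][10] = 7 confirms this is the maximum.

7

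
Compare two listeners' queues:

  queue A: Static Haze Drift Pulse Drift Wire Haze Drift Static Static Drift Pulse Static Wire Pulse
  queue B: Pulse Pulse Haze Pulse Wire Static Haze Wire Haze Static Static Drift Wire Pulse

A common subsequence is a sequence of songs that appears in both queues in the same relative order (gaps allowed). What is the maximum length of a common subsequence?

9

Taking Static [1,6], then Haze [2,7], then Wire [6,8], then Haze [7,9], then Static [9,10], then Static [10,11], then Drift [11,12], then Wire [14,13], then Pulse [15,14] gives a common subsequence of length 9, and the DP table's final entry dp[15][14] is also 9, so no common subsequence is longer.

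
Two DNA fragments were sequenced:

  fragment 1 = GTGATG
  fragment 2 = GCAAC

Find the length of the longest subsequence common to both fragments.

Pick G (fragment 1 #1, fragment 2 #1) → A (fragment 1 #4, fragment 2 #4); all 2 bases appear in both, in order. Since dp[6][5] = 2, nothing longer is possible.

2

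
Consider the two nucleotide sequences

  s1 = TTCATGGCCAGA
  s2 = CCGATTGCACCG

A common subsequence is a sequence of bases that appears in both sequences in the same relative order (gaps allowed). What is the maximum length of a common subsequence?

7

Let dp[i][j] be the LCS length of the first i bases of s1 and the first j bases of s2. dp[i][j] = dp[i-1][j-1]+1 when the i-th and j-th bases match, else max(dp[i-1][j], dp[i][j-1]).
    ·  C  C  G  A  T  T  G  C  A  C  C  G
 ·  0  0  0  0  0  0  0  0  0  0  0  0  0
 T  0  0  0  0  0  1  1  1  1  1  1  1  1
 T  0  0  0  0  0  1  2  2  2  2  2  2  2
 C  0  1  1  1  1  1  2  2  3  3  3  3  3
 A  0  1  1  1  2  2  2  2  3  4  4  4  4
 T  0  1  1  1  2  3  3  3  3  4  4  4  4
 G  0  1  1  2  2  3  3  4  4  4  4  4  5
 G  0  1  1  2  2  3  3  4  4  4  4  4  5
 C  0  1  2  2  2  3  3  4  5  5  5  5  5
 C  0  1  2  2  2  3  3  4  5  5  6  6  6
 A  0  1  2  2  3  3  3  4  5  6  6  6  6
 G  0  1  2  3  3  3  3  4  5  6  6  6  7
 A  0  1  2  3  4  4  4  4  5  6  6  6  7
dp[12][12] = 7. One LCS (by backtracking along matches): TTCACCG.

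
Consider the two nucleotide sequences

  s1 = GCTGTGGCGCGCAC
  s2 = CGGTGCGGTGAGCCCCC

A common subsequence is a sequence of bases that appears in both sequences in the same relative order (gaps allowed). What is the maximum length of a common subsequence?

Match G (s1 #1, s2 #5), then C (s1 #2, s2 #6), then G (s1 #4, s2 #8), then T (s1 #5, s2 #9), then G (s1 #6, s2 #10), then G (s1 #7, s2 #12), then C (s1 #8, s2 #14), then C (s1 #10, s2 #15), then C (s1 #12, s2 #16), then C (s1 #14, s2 #17) — 10 bases in the same relative order in both, and the DP table's final entry dp[14][17] is also 10, so no common subsequence is longer.

10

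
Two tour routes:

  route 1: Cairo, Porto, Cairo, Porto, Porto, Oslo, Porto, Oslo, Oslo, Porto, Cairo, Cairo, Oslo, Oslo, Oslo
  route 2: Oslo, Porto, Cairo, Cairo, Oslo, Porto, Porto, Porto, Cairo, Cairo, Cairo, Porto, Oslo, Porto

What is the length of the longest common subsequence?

Taking Cairo at route 1[1]=route 2[3]; then Cairo at route 1[3]=route 2[4]; then Porto at route 1[4]=route 2[6]; then Porto at route 1[5]=route 2[7]; then Porto at route 1[7]=route 2[8]; then Cairo at route 1[11]=route 2[10]; then Cairo at route 1[12]=route 2[11]; then Oslo at route 1[13]=route 2[13] gives a common subsequence of length 8. dp[15][14] = 8 confirms this is the maximum.

8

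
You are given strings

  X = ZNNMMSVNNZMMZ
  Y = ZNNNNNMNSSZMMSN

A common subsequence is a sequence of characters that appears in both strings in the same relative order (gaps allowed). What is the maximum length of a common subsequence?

8

Taking Z [1,1] → N [2,5] → N [3,6] → M [4,7] → S [6,10] → Z [10,11] → M [11,12] → M [12,13] gives a common subsequence of length 8. Since dp[13][15] = 8, nothing longer is possible.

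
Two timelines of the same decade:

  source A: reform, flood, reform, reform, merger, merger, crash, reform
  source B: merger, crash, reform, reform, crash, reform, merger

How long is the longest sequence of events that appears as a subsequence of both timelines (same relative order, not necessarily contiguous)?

4

Match reform (source A #1, source B #3) → reform (source A #3, source B #4) → reform (source A #4, source B #6) → merger (source A #6, source B #7) — 4 events in the same relative order in both, and the DP table's final entry dp[8][7] is also 4, so no common subsequence is longer.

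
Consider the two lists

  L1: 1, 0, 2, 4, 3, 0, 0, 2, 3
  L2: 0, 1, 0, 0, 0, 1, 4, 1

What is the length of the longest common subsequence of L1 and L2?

4

Taking 1 (L1 #1, L2 #2); then 0 (L1 #2, L2 #3); then 0 (L1 #6, L2 #4); then 0 (L1 #7, L2 #5) gives a common subsequence of length 4, and the DP table's final entry dp[9][8] is also 4, so no common subsequence is longer.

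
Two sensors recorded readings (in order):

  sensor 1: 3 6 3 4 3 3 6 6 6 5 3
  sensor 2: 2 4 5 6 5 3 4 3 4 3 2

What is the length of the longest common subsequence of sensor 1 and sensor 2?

5

Taking 6 at sensor 1[2]=sensor 2[4]; then 3 at sensor 1[3]=sensor 2[6]; then 4 at sensor 1[4]=sensor 2[7]; then 3 at sensor 1[5]=sensor 2[8]; then 3 at sensor 1[6]=sensor 2[10] gives a common subsequence of length 5. dp[11][11] = 5 confirms this is the maximum.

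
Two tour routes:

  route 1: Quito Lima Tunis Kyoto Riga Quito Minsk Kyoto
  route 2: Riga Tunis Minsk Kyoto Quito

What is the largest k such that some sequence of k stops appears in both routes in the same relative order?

3

One common subsequence of length 3: Tunis at route 1[3]=route 2[2] → Kyoto at route 1[4]=route 2[4] → Quito at route 1[6]=route 2[5]. dp[8][5] = 3 confirms this is the maximum.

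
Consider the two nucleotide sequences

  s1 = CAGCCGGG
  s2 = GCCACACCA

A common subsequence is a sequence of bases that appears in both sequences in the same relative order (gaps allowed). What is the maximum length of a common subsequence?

4

Match C at s1[1]=s2[5], then A at s1[2]=s2[6], then C at s1[4]=s2[7], then C at s1[5]=s2[8] — 4 bases in the same relative order in both. Since dp[8][9] = 4, nothing longer is possible.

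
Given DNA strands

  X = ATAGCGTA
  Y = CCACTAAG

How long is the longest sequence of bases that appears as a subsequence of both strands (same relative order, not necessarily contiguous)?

Let dp[i][j] be the LCS length of the first i bases of X and the first j bases of Y. dp[i][j] = dp[i-1][j-1]+1 when the i-th and j-th bases match, else max(dp[i-1][j], dp[i][j-1]).
    ·  C  C  A  C  T  A  A  G
 ·  0  0  0  0  0  0  0  0  0
 A  0  0  0  1  1  1  1  1  1
 T  0  0  0  1  1  2  2  2  2
 A  0  0  0  1  1  2  3  3  3
 G  0  0  0  1  1  2  3  3  4
 C  0  1  1  1  2  2  3  3  4
 G  0  1  1  1  2  2  3  3  4
 T  0  1  1  1  2  3  3  3  4
 A  0  1  1  2  2  3  4  4  4
dp[8][8] = 4. One LCS (by backtracking along matches): ATAG.

4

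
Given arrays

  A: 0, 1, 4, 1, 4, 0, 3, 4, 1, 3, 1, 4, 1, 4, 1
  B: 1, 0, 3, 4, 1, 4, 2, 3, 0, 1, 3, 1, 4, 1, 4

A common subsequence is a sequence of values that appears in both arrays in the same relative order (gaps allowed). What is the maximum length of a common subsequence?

Match 0 (A #1, B #2) → 4 (A #3, B #4) → 1 (A #4, B #5) → 4 (A #5, B #6) → 0 (A #6, B #9) → 1 (A #9, B #10) → 3 (A #10, B #11) → 1 (A #11, B #12) → 4 (A #12, B #13) → 1 (A #13, B #14) → 4 (A #14, B #15) — 11 values in the same relative order in both, and the DP table's final entry dp[15][15] is also 11, so no common subsequence is longer.

11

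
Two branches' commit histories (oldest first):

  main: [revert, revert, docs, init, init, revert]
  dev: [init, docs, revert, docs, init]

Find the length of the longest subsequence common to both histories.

Match revert [2,3]; then docs [3,4]; then init [5,5] — 3 commits in the same relative order in both. Since dp[6][5] = 3, nothing longer is possible.

3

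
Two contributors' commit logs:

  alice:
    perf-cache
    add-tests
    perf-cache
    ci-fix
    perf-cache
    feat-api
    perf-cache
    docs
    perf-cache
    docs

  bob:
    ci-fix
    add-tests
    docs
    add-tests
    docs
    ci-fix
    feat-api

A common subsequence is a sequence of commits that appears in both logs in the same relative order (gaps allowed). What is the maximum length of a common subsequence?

Match add-tests (alice #2, bob #4) → ci-fix (alice #4, bob #6) → feat-api (alice #6, bob #7) — 3 commits in the same relative order in both. Since dp[10][7] = 3, nothing longer is possible.

3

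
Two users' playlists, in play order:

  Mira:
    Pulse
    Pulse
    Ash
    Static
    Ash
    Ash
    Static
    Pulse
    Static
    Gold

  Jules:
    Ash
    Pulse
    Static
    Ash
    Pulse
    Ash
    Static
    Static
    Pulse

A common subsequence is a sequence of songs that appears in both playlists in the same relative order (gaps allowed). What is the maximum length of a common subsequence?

Match Pulse [1,2], then Pulse [2,5], then Ash [3,6], then Static [4,7], then Static [7,8], then Pulse [8,9] — 6 songs in the same relative order in both. The LCS DP gives dp[10][9] = 6, so this is optimal.

6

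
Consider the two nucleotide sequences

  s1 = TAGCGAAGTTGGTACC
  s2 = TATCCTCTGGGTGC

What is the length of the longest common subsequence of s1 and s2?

9

One common subsequence of length 9: T (s1 #1, s2 #1), then A (s1 #2, s2 #2), then C (s1 #4, s2 #5), then T (s1 #9, s2 #6), then T (s1 #10, s2 #8), then G (s1 #11, s2 #10), then G (s1 #12, s2 #11), then T (s1 #13, s2 #12), then C (s1 #16, s2 #14). dp[16][14] = 9 confirms this is the maximum.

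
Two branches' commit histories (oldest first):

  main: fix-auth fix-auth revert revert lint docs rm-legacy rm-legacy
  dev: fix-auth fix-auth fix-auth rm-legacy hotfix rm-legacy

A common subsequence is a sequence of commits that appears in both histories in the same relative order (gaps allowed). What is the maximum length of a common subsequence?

Match fix-auth at main[1]=dev[2] → fix-auth at main[2]=dev[3] → rm-legacy at main[7]=dev[4] → rm-legacy at main[8]=dev[6] — 4 commits in the same relative order in both, and the DP table's final entry dp[8][6] is also 4, so no common subsequence is longer.

4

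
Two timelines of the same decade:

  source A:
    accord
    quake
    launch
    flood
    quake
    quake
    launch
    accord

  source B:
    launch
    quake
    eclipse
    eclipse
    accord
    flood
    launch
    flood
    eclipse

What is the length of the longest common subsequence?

3

One common subsequence of length 3: accord [1,5] → launch [3,7] → flood [4,8]. Since dp[8][9] = 3, nothing longer is possible.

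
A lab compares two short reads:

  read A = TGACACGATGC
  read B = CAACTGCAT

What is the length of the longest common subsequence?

6

Let dp[i][j] be the LCS length of the first i bases of read A and the first j bases of read B. dp[i][j] = dp[i-1][j-1]+1 when the i-th and j-th bases match, else max(dp[i-1][j], dp[i][j-1]).
    ·  C  A  A  C  T  G  C  A  T
 ·  0  0  0  0  0  0  0  0  0  0
 T  0  0  0  0  0  1  1  1  1  1
 G  0  0  0  0  0  1  2  2  2  2
 A  0  0  1  1  1  1  2  2  3  3
 C  0  1  1  1  2  2  2  3  3  3
 A  0  1  2  2  2  2  2  3  4  4
 C  0  1  2  2  3  3  3  3  4  4
 G  0  1  2  2  3  3  4  4  4  4
 A  0  1  2  3  3  3  4  4  5  5
 T  0  1  2  3  3  4  4  4  5  6
 G  0  1  2  3  3  4  5  5  5  6
 C  0  1  2  3  4  4  5  6  6  6
dp[11][9] = 6. One LCS (by backtracking along matches): AACGAT.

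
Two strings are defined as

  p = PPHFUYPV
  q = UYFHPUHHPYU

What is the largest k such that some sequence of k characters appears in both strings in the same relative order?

Let dp[i][j] be the LCS length of the first i characters of p and the first j characters of q. dp[i][j] = dp[i-1][j-1]+1 when the i-th and j-th characters match, else max(dp[i-1][j], dp[i][j-1]).
    ·  U  Y  F  H  P  U  H  H  P  Y  U
 ·  0  0  0  0  0  0  0  0  0  0  0  0
 P  0  0  0  0  0  1  1  1  1  1  1  1
 P  0  0  0  0  0  1  1  1  1  2  2  2
 H  0  0  0  0  1  1  1  2  2  2  2  2
 F  0  0  0  1  1  1  1  2  2  2  2  2
 U  0  1  1  1  1  1  2  2  2  2  2  3
 Y  0  1  2  2  2  2  2  2  2  2  3  3
 P  0  1  2  2  2  3  3  3  3  3  3  3
 V  0  1  2  2  2  3  3  3  3  3  3  3
dp[8][11] = 3. One LCS (by backtracking along matches): PPU.

3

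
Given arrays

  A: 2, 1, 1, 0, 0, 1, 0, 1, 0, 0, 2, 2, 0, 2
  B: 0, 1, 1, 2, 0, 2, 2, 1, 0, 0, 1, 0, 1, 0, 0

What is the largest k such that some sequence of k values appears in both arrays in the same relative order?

Match 2 (A #1, B #7), 1 (A #3, B #8), 0 (A #4, B #9), 0 (A #5, B #10), 1 (A #6, B #11), 0 (A #7, B #12), 1 (A #8, B #13), 0 (A #10, B #14), 0 (A #13, B #15) — 9 values in the same relative order in both. The LCS DP gives dp[14][15] = 9, so this is optimal.

9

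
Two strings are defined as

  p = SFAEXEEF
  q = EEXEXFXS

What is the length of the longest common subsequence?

4

Let dp[i][j] be the LCS length of the first i characters of p and the first j characters of q. dp[i][j] = dp[i-1][j-1]+1 when the i-th and j-th characters match, else max(dp[i-1][j], dp[i][j-1]).
    ·  E  E  X  E  X  F  X  S
 ·  0  0  0  0  0  0  0  0  0
 S  0  0  0  0  0  0  0  0  1
 F  0  0  0  0  0  0  1  1  1
 A  0  0  0  0  0  0  1  1  1
 E  0  1  1  1  1  1  1  1  1
 X  0  1  1  2  2  2  2  2  2
 E  0  1  2  2  3  3  3  3  3
 E  0  1  2  2  3  3  3  3  3
 F  0  1  2  2  3  3  4  4  4
dp[8][8] = 4. One LCS (by backtracking along matches): EXEF.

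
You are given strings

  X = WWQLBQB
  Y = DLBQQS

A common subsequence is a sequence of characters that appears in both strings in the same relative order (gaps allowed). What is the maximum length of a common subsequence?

3

Match L (X #4, Y #2) → B (X #5, Y #3) → Q (X #6, Y #5) — 3 characters in the same relative order in both. Since dp[7][6] = 3, nothing longer is possible.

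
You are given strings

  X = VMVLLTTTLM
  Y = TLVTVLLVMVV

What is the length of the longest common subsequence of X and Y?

5

Let dp[i][j] be the LCS length of the first i characters of X and the first j characters of Y. dp[i][j] = dp[i-1][j-1]+1 when the i-th and j-th characters match, else max(dp[i-1][j], dp[i][j-1]).
    ·  T  L  V  T  V  L  L  V  M  V  V
 ·  0  0  0  0  0  0  0  0  0  0  0  0
 V  0  0  0  1  1  1  1  1  1  1  1  1
 M  0  0  0  1  1  1  1  1  1  2  2  2
 V  0  0  0  1  1  2  2  2  2  2  3  3
 L  0  0  1  1  1  2  3  3  3  3  3  3
 L  0  0  1  1  1  2  3  4  4  4  4  4
 T  0  1  1  1  2  2  3  4  4  4  4  4
 T  0  1  1  1  2  2  3  4  4  4  4  4
 T  0  1  1  1  2  2  3  4  4  4  4  4
 L  0  1  2  2  2  2  3  4  4  4  4  4
 M  0  1  2  2  2  2  3  4  4  5  5  5
dp[10][11] = 5. One LCS (by backtracking along matches): VVLLM.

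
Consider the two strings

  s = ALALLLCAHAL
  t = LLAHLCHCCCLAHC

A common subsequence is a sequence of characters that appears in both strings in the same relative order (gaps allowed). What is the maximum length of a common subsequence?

Match L [2,2]; then A [3,3]; then L [4,5]; then L [6,11]; then A [8,12]; then H [9,13] — 6 characters in the same relative order in both. dp[11][14] = 6 confirms this is the maximum.

6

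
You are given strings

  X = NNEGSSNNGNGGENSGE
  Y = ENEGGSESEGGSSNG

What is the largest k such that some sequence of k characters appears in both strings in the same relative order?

Match N [2,2] → E [3,3] → G [4,5] → S [5,6] → S [6,8] → G [9,10] → G [11,11] → N [14,14] → G [16,15] — 9 characters in the same relative order in both, and the DP table's final entry dp[17][15] is also 9, so no common subsequence is longer.

9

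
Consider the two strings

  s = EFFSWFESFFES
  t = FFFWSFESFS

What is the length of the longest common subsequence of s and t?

8

Match F (s #2, t #2), then F (s #3, t #3), then S (s #4, t #5), then F (s #6, t #6), then E (s #7, t #7), then S (s #8, t #8), then F (s #10, t #9), then S (s #12, t #10) — 8 characters in the same relative order in both, and the DP table's final entry dp[12][10] is also 8, so no common subsequence is longer.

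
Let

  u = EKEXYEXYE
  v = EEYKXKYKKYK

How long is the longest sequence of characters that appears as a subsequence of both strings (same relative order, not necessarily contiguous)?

5

Match E [1,2], K [2,4], X [4,5], Y [5,7], Y [8,10] — 5 characters in the same relative order in both. dp[9][11] = 5 confirms this is the maximum.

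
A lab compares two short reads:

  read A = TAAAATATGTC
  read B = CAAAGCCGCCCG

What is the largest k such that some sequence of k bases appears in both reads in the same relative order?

Match A (read A #2, read B #2); then A (read A #3, read B #3); then A (read A #4, read B #4); then G (read A #9, read B #8); then C (read A #11, read B #11) — 5 bases in the same relative order in both. Since dp[11][12] = 5, nothing longer is possible.

5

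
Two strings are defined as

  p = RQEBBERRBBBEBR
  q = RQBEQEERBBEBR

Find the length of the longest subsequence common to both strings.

Taking R at p[1]=q[1]; then Q at p[2]=q[5]; then E at p[3]=q[6]; then E at p[6]=q[7]; then R at p[8]=q[8]; then B at p[10]=q[9]; then B at p[11]=q[10]; then E at p[12]=q[11]; then B at p[13]=q[12]; then R at p[14]=q[13] gives a common subsequence of length 10. The LCS DP gives dp[14][13] = 10, so this is optimal.

10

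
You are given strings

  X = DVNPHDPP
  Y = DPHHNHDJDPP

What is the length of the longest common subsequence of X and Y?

6

Let dp[i][j] be the LCS length of the first i characters of X and the first j characters of Y. dp[i][j] = dp[i-1][j-1]+1 when the i-th and j-th characters match, else max(dp[i-1][j], dp[i][j-1]).
    ·  D  P  H  H  N  H  D  J  D  P  P
 ·  0  0  0  0  0  0  0  0  0  0  0  0
 D  0  1  1  1  1  1  1  1  1  1  1  1
 V  0  1  1  1  1  1  1  1  1  1  1  1
 N  0  1  1  1  1  2  2  2  2  2  2  2
 P  0  1  2  2  2  2  2  2  2  2  3  3
 H  0  1  2  3  3  3  3  3  3  3  3  3
 D  0  1  2  3  3  3  3  4  4  4  4  4
 P  0  1  2  3  3  3  3  4  4  4  5  5
 P  0  1  2  3  3  3  3  4  4  4  5  6
dp[8][11] = 6. One LCS (by backtracking along matches): DNHDPP.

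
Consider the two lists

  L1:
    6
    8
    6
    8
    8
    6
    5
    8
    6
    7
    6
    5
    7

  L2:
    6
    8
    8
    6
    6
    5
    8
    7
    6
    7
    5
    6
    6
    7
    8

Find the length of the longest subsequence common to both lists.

10

Pick 6 [1,1], then 8 [2,3], then 6 [3,4], then 6 [6,5], then 5 [7,6], then 8 [8,7], then 6 [9,9], then 7 [10,10], then 6 [11,13], then 7 [13,14]; all 10 values appear in both, in order. Since dp[13][15] = 10, nothing longer is possible.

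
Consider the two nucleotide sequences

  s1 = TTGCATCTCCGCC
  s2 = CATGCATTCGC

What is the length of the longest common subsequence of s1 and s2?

Let dp[i][j] be the LCS length of the first i bases of s1 and the first j bases of s2. dp[i][j] = dp[i-1][j-1]+1 when the i-th and j-th bases match, else max(dp[i-1][j], dp[i][j-1]).
    ·  C  A  T  G  C  A  T  T  C  G  C
 ·  0  0  0  0  0  0  0  0  0  0  0  0
 T  0  0  0  1  1  1  1  1  1  1  1  1
 T  0  0  0  1  1  1  1  2  2  2  2  2
 G  0  0  0  1  2  2  2  2  2  2  3  3
 C  0  1  1  1  2  3  3  3  3  3  3  4
 A  0  1  2  2  2  3  4  4  4  4  4  4
 T  0  1  2  3  3  3  4  5  5  5  5  5
 C  0  1  2  3  3  4  4  5  5  6  6  6
 T  0  1  2  3  3  4  4  5  6  6  6  6
 C  0  1  2  3  3  4  4  5  6  7  7  7
 C  0  1  2  3  3  4  4  5  6  7  7  8
 G  0  1  2  3  4  4  4  5  6  7  8  8
 C  0  1  2  3  4  5  5  5  6  7  8  9
 C  0  1  2  3  4  5  5  5  6  7  8  9
dp[13][11] = 9. One LCS (by backtracking along matches): TGCATTCGC.

9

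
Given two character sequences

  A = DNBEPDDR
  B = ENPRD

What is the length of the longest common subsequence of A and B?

3

Let dp[i][j] be the LCS length of the first i characters of A and the first j characters of B. dp[i][j] = dp[i-1][j-1]+1 when the i-th and j-th characters match, else max(dp[i-1][j], dp[i][j-1]).
    ·  E  N  P  R  D
 ·  0  0  0  0  0  0
 D  0  0  0  0  0  1
 N  0  0  1  1  1  1
 B  0  0  1  1  1  1
 E  0  1  1  1  1  1
 P  0  1  1  2  2  2
 D  0  1  1  2  2  3
 D  0  1  1  2  2  3
 R  0  1  1  2  3  3
dp[8][5] = 3. One LCS (by backtracking along matches): NPD.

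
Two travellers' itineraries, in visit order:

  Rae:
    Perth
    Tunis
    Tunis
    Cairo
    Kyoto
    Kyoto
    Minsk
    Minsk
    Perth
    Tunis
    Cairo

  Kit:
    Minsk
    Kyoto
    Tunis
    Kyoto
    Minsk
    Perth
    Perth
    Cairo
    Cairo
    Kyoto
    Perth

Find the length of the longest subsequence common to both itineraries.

5

Pick Tunis (Rae #3, Kit #3), Kyoto (Rae #6, Kit #4), Minsk (Rae #7, Kit #5), Perth (Rae #9, Kit #7), Cairo (Rae #11, Kit #9); all 5 stops appear in both, in order, and the DP table's final entry dp[11][11] is also 5, so no common subsequence is longer.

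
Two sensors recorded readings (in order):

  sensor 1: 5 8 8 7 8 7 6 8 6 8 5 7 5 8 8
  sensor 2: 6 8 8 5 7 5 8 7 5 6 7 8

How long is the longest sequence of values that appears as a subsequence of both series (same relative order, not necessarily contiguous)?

Match 8 (sensor 1 #2, sensor 2 #2), 8 (sensor 1 #3, sensor 2 #3), 7 (sensor 1 #4, sensor 2 #5), 8 (sensor 1 #5, sensor 2 #7), 7 (sensor 1 #6, sensor 2 #8), 6 (sensor 1 #9, sensor 2 #10), 7 (sensor 1 #12, sensor 2 #11), 8 (sensor 1 #15, sensor 2 #12) — 8 values in the same relative order in both. dp[15][12] = 8 confirms this is the maximum.

8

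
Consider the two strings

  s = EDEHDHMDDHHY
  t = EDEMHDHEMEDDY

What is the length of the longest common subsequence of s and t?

Match E at s[1]=t[1], then D at s[2]=t[2], then E at s[3]=t[3], then H at s[4]=t[5], then D at s[5]=t[6], then H at s[6]=t[7], then M at s[7]=t[9], then D at s[8]=t[11], then D at s[9]=t[12], then Y at s[12]=t[13] — 10 characters in the same relative order in both. Since dp[12][13] = 10, nothing longer is possible.

10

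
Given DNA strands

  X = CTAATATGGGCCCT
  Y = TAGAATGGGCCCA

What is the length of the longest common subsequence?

Match T at X[2]=Y[1], A at X[3]=Y[2], A at X[4]=Y[4], A at X[6]=Y[5], T at X[7]=Y[6], G at X[8]=Y[7], G at X[9]=Y[8], G at X[10]=Y[9], C at X[11]=Y[10], C at X[12]=Y[11], C at X[13]=Y[12] — 11 bases in the same relative order in both. The LCS DP gives dp[14][13] = 11, so this is optimal.

11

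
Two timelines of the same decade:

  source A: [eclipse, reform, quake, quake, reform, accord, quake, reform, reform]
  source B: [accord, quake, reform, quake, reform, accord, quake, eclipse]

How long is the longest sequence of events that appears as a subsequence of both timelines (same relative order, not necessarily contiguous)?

Taking reform [2,3], quake [4,4], reform [5,5], accord [6,6], quake [7,7] gives a common subsequence of length 5. dp[9][8] = 5 confirms this is the maximum.

5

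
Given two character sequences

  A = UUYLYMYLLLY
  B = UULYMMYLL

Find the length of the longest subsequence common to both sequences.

8

Match U at A[1]=B[1], then U at A[2]=B[2], then L at A[4]=B[3], then Y at A[5]=B[4], then M at A[6]=B[6], then Y at A[7]=B[7], then L at A[9]=B[8], then L at A[10]=B[9] — 8 characters in the same relative order in both. Since dp[11][9] = 8, nothing longer is possible.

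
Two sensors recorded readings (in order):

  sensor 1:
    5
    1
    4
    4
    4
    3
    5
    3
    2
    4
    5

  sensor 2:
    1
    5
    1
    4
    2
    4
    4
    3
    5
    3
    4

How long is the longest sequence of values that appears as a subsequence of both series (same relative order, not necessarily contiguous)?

9

Let dp[i][j] be the LCS length of the first i values of sensor 1 and the first j values of sensor 2. dp[i][j] = dp[i-1][j-1]+1 when the i-th and j-th values match, else max(dp[i-1][j], dp[i][j-1]).
    ·  1  5  1  4  2  4  4  3  5  3  4
 ·  0  0  0  0  0  0  0  0  0  0  0  0
 5  0  0  1  1  1  1  1  1  1  1  1  1
 1  0  1  1  2  2  2  2  2  2  2  2  2
 4  0  1  1  2  3  3  3  3  3  3  3  3
 4  0  1  1  2  3  3  4  4  4  4  4  4
 4  0  1  1  2  3  3  4  5  5  5  5  5
 3  0  1  1  2  3  3  4  5  6  6  6  6
 5  0  1  2  2  3  3  4  5  6  7  7  7
 3  0  1  2  2  3  3  4  5  6  7  8  8
 2  0  1  2  2  3  4  4  5  6  7  8  8
 4  0  1  2  2  3  4  5  5  6  7  8  9
 5  0  1  2  2  3  4  5  5  6  7  8  9
dp[11][11] = 9. One LCS (by backtracking along matches): 5, 1, 4, 4, 4, 3, 5, 3, 4.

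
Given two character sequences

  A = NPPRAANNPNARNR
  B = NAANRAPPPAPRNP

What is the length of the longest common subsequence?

Pick N [1,1]; then A [5,2]; then A [6,3]; then N [7,4]; then P [9,9]; then A [11,10]; then R [12,12]; then N [13,13]; all 8 characters appear in both, in order. Since dp[14][14] = 8, nothing longer is possible.

8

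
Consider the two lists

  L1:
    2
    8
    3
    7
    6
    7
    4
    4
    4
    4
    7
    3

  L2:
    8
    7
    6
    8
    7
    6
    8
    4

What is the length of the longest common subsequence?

Pick 8 [2,1] → 7 [4,2] → 6 [5,3] → 7 [6,5] → 4 [10,8]; all 5 values appear in both, in order, and the DP table's final entry dp[12][8] is also 5, so no common subsequence is longer.

5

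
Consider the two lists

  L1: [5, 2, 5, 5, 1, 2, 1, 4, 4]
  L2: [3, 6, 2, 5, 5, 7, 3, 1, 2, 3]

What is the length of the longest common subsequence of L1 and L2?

Let dp[i][j] be the LCS length of the first i values of L1 and the first j values of L2. dp[i][j] = dp[i-1][j-1]+1 when the i-th and j-th values match, else max(dp[i-1][j], dp[i][j-1]).
    ·  3  6  2  5  5  7  3  1  2  3
 ·  0  0  0  0  0  0  0  0  0  0  0
 5  0  0  0  0  1  1  1  1  1  1  1
 2  0  0  0  1  1  1  1  1  1  2  2
 5  0  0  0  1  2  2  2  2  2  2  2
 5  0  0  0  1  2  3  3  3  3  3  3
 1  0  0  0  1  2  3  3  3  4  4  4
 2  0  0  0  1  2  3  3  3  4  5  5
 1  0  0  0  1  2  3  3  3  4  5  5
 4  0  0  0  1  2  3  3  3  4  5  5
 4  0  0  0  1  2  3  3  3  4  5  5
dp[9][10] = 5. One LCS (by backtracking along matches): 2, 5, 5, 1, 2.

5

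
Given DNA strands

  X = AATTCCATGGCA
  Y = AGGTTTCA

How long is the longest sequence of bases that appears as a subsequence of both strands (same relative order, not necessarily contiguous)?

6

Let dp[i][j] be the LCS length of the first i bases of X and the first j bases of Y. dp[i][j] = dp[i-1][j-1]+1 when the i-th and j-th bases match, else max(dp[i-1][j], dp[i][j-1]).
    ·  A  G  G  T  T  T  C  A
 ·  0  0  0  0  0  0  0  0  0
 A  0  1  1  1  1  1  1  1  1
 A  0  1  1  1  1  1  1  1  2
 T  0  1  1  1  2  2  2  2  2
 T  0  1  1  1  2  3  3  3  3
 C  0  1  1  1  2  3  3  4  4
 C  0  1  1  1  2  3  3  4  4
 A  0  1  1  1  2  3  3  4  5
 T  0  1  1  1  2  3  4  4  5
 G  0  1  2  2  2  3  4  4  5
 G  0  1  2  3  3  3  4  4  5
 C  0  1  2  3  3  3  4  5  5
 A  0  1  2  3  3  3  4  5  6
dp[12][8] = 6. One LCS (by backtracking along matches): ATTTCA.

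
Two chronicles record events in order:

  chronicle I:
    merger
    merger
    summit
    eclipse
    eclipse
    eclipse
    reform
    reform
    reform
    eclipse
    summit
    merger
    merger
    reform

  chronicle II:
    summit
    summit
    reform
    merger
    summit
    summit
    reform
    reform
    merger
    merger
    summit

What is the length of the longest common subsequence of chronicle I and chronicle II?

One common subsequence of length 6: merger [1,4] → summit [3,6] → reform [8,7] → reform [9,8] → merger [12,9] → merger [13,10]. The LCS DP gives dp[14][11] = 6, so this is optimal.

6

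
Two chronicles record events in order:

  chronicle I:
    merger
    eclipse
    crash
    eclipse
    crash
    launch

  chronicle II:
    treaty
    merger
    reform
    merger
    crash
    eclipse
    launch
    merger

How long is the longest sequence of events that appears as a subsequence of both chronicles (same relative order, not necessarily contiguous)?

4

Taking merger at chronicle I[1]=chronicle II[4], then crash at chronicle I[3]=chronicle II[5], then eclipse at chronicle I[4]=chronicle II[6], then launch at chronicle I[6]=chronicle II[7] gives a common subsequence of length 4, and the DP table's final entry dp[6][8] is also 4, so no common subsequence is longer.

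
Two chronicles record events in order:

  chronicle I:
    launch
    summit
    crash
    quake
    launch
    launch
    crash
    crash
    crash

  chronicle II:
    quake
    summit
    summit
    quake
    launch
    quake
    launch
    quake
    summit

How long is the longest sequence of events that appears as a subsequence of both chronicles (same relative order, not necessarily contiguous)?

4

Pick summit [2,3]; then quake [4,4]; then launch [5,5]; then launch [6,7]; all 4 events appear in both, in order. Since dp[9][9] = 4, nothing longer is possible.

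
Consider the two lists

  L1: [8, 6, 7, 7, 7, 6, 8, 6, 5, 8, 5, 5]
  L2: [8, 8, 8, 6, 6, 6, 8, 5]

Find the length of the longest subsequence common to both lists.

Pick 8 at L1[1]=L2[3]; then 6 at L1[2]=L2[4]; then 6 at L1[6]=L2[5]; then 6 at L1[8]=L2[6]; then 8 at L1[10]=L2[7]; then 5 at L1[12]=L2[8]; all 6 values appear in both, in order, and the DP table's final entry dp[12][8] is also 6, so no common subsequence is longer.

6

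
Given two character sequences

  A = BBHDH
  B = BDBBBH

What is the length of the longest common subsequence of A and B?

Taking B [1,4]; then B [2,5]; then H [5,6] gives a common subsequence of length 3, and the DP table's final entry dp[5][6] is also 3, so no common subsequence is longer.

3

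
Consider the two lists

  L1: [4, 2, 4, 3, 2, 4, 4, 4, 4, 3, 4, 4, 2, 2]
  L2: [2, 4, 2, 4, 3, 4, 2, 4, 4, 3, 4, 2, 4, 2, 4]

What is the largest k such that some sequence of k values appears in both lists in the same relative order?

11

One common subsequence of length 11: 4 at L1[1]=L2[2], 2 at L1[2]=L2[3], 4 at L1[3]=L2[4], 3 at L1[4]=L2[5], 2 at L1[5]=L2[7], 4 at L1[8]=L2[8], 4 at L1[9]=L2[9], 3 at L1[10]=L2[10], 4 at L1[11]=L2[11], 4 at L1[12]=L2[13], 2 at L1[13]=L2[14]. dp[14][15] = 11 confirms this is the maximum.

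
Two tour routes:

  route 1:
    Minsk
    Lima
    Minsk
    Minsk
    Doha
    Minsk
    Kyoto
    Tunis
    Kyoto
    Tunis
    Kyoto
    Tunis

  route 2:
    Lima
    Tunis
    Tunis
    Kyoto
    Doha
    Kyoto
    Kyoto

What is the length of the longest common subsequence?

4

One common subsequence of length 4: Lima [2,1] → Doha [5,5] → Kyoto [9,6] → Kyoto [11,7]. dp[12][7] = 4 confirms this is the maximum.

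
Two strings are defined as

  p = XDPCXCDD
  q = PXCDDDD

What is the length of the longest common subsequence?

5

Let dp[i][j] be the LCS length of the first i characters of p and the first j characters of q. dp[i][j] = dp[i-1][j-1]+1 when the i-th and j-th characters match, else max(dp[i-1][j], dp[i][j-1]).
    ·  P  X  C  D  D  D  D
 ·  0  0  0  0  0  0  0  0
 X  0  0  1  1  1  1  1  1
 D  0  0  1  1  2  2  2  2
 P  0  1  1  1  2  2  2  2
 C  0  1  1  2  2  2  2  2
 X  0  1  2  2  2  2  2  2
 C  0  1  2  3  3  3  3  3
 D  0  1  2  3  4  4  4  4
 D  0  1  2  3  4  5  5  5
dp[8][7] = 5. One LCS (by backtracking along matches): PXCDD.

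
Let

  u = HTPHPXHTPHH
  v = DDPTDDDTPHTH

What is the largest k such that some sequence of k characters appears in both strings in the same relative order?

Let dp[i][j] be the LCS length of the first i characters of u and the first j characters of v. dp[i][j] = dp[i-1][j-1]+1 when the i-th and j-th characters match, else max(dp[i-1][j], dp[i][j-1]).
    ·  D  D  P  T  D  D  D  T  P  H  T  H
 ·  0  0  0  0  0  0  0  0  0  0  0  0  0
 H  0  0  0  0  0  0  0  0  0  0  1  1  1
 T  0  0  0  0  1  1  1  1  1  1  1  2  2
 P  0  0  0  1  1  1  1  1  1  2  2  2  2
 H  0  0  0  1  1  1  1  1  1  2  3  3  3
 P  0  0  0  1  1  1  1  1  1  2  3  3  3
 X  0  0  0  1  1  1  1  1  1  2  3  3  3
 H  0  0  0  1  1  1  1  1  1  2  3  3  4
 T  0  0  0  1  2  2  2  2  2  2  3  4  4
 P  0  0  0  1  2  2  2  2  2  3  3  4  4
 H  0  0  0  1  2  2  2  2  2  3  4  4  5
 H  0  0  0  1  2  2  2  2  2  3  4  4  5
dp[11][12] = 5. One LCS (by backtracking along matches): TPHTH.

5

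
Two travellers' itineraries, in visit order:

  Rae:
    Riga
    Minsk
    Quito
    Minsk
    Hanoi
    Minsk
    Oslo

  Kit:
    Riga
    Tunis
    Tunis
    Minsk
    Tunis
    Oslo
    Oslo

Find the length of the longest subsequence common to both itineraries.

3

One common subsequence of length 3: Riga [1,1], Minsk [2,4], Oslo [7,7]. Since dp[7][7] = 3, nothing longer is possible.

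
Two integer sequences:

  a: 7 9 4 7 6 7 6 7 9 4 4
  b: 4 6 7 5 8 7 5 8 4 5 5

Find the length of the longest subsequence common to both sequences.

5

One common subsequence of length 5: 4 (a #3, b #1), 6 (a #5, b #2), 7 (a #6, b #3), 7 (a #8, b #6), 4 (a #10, b #9). The LCS DP gives dp[11][11] = 5, so this is optimal.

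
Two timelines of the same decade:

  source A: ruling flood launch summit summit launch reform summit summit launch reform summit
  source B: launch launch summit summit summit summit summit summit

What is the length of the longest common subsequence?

6

Pick launch [3,2] → summit [4,4] → summit [5,5] → summit [8,6] → summit [9,7] → summit [12,8]; all 6 events appear in both, in order. Since dp[12][8] = 6, nothing longer is possible.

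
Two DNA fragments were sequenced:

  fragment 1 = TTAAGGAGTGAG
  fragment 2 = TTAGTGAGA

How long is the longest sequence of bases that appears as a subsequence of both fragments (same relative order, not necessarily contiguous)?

8

One common subsequence of length 8: T at fragment 1[1]=fragment 2[1], then T at fragment 1[2]=fragment 2[2], then A at fragment 1[4]=fragment 2[3], then G at fragment 1[5]=fragment 2[4], then G at fragment 1[6]=fragment 2[6], then A at fragment 1[7]=fragment 2[7], then G at fragment 1[10]=fragment 2[8], then A at fragment 1[11]=fragment 2[9]. dp[12][9] = 8 confirms this is the maximum.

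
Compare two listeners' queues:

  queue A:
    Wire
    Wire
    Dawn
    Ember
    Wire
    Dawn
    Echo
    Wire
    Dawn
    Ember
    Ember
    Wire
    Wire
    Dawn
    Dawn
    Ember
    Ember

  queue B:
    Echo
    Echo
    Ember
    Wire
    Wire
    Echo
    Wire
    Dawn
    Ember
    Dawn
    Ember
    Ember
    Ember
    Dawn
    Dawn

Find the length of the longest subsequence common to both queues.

9

Pick Wire at queue A[1]=queue B[5], then Wire at queue A[2]=queue B[7], then Dawn at queue A[3]=queue B[8], then Ember at queue A[4]=queue B[9], then Dawn at queue A[6]=queue B[10], then Ember at queue A[10]=queue B[12], then Ember at queue A[11]=queue B[13], then Dawn at queue A[14]=queue B[14], then Dawn at queue A[15]=queue B[15]; all 9 songs appear in both, in order. Since dp[17][15] = 9, nothing longer is possible.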